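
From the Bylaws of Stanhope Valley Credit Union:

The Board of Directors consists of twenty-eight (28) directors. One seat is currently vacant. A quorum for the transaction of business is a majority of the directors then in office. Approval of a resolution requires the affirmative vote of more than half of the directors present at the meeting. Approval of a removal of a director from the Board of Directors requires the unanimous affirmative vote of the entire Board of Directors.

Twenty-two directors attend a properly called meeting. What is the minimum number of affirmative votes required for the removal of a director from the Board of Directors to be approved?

The removal of a director from the Board of Directors requires the unanimous vote of the entire Board of Directors (28).
Unanimous means all 28.
(Only 22 can vote, so the removal of a director from the Board of Directors cannot pass at this meeting, but the required vote is still 28.)

28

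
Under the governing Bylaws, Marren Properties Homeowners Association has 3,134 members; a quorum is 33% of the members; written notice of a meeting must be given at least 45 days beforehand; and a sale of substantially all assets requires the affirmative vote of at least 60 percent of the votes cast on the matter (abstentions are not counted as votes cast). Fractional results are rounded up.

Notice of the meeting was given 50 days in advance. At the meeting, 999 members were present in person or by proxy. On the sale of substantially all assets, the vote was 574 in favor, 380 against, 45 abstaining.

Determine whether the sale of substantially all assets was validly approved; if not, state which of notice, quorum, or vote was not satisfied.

Notice: 50 days given; 45 required. Satisfied.
Quorum: 33% of 3,134 = 1,034.22, rounded up to 1,035; 999 present. Not satisfied.
Vote: requires three-fifths of the votes cast (999 − 45 abstaining = 954); 3/5 of 954 = 572.40, rounded up to 573, so 573 needed; 574 in favor. Satisfied.

Invalid — quorum requirement not satisfied.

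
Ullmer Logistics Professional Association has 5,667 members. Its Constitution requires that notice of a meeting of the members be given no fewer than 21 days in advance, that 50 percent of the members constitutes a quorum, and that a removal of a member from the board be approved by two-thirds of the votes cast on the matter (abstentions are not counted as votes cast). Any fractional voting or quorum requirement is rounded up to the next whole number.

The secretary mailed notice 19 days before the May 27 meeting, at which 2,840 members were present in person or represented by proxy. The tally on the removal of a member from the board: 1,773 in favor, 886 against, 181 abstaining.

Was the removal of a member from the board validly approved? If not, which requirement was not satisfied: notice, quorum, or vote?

Invalid — notice requirement not satisfied.

Notice: 19 days given; 21 required. Not satisfied.
Quorum: 50% of 5,667 = 2,833.50, rounded up to 2,834; 2,840 present. Satisfied.
Vote: requires two-thirds of the votes cast (2,840 − 181 abstaining = 2,659); 2/3 of 2659 = 1772.67, rounded up to 1773, so 1,773 needed; 1,773 in favor. Satisfied.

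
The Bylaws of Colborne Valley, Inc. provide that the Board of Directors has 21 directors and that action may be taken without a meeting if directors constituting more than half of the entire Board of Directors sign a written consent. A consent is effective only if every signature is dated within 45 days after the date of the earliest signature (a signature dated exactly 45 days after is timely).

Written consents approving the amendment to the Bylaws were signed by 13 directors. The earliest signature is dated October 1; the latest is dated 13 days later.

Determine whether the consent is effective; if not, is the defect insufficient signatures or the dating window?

Signatures required: more than half of 21 — a majority of 21 is 11, so 11 needed; 13 signed. Sufficient.
Dating window: the latest signature is 13 days after the earliest; the limit is 45 days. Within the window.

Effective — both the signature and dating-window requirements are satisfied.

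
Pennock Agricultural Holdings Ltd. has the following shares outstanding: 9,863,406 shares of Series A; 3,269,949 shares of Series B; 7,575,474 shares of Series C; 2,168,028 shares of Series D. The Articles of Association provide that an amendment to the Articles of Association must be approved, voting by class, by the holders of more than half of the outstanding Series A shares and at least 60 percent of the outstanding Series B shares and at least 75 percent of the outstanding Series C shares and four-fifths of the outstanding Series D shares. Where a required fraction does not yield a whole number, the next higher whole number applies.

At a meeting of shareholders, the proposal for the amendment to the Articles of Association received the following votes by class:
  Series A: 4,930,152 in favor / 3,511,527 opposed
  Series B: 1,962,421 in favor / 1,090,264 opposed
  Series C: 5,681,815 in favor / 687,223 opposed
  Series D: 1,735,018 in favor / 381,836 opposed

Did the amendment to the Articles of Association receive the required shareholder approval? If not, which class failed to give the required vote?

Not approved — the Series A shares did not give the required vote.

Series A: a majority of 9863406 is 4931704; 4,931,704 required, 4,930,152 in favor — not approved.
Series B: 3/5 of 3269949 = 1961969.40, rounded up to 1961970; 1,961,970 required, 1,962,421 in favor — approved.
Series C: 3/4 of 7575474 = 5681605.50, rounded up to 5681606; 5,681,606 required, 5,681,815 in favor — approved.
Series D: 4/5 of 2168028 = 1734422.40, rounded up to 1734423; 1,734,423 required, 1,735,018 in favor — approved.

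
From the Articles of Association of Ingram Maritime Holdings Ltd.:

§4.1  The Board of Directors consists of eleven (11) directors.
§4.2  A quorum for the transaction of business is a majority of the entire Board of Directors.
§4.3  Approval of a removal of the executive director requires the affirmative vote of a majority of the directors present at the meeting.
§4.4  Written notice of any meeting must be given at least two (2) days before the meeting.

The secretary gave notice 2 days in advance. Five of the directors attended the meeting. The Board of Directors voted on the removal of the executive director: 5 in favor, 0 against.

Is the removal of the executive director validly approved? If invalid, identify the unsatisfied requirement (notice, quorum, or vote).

Notice: 2 days given; 2 required (2 ≥ 2). Satisfied.
Quorum: 5 present; quorum is 6. Not satisfied.
Vote: the removal of the executive director requires a majority of the directors present (5). A majority of 5 is 3, so 3 affirmative votes are needed; 5 voted in favor. Satisfied. (Moot — without a quorum no business can be validly transacted.)

Invalid — quorum requirement not satisfied.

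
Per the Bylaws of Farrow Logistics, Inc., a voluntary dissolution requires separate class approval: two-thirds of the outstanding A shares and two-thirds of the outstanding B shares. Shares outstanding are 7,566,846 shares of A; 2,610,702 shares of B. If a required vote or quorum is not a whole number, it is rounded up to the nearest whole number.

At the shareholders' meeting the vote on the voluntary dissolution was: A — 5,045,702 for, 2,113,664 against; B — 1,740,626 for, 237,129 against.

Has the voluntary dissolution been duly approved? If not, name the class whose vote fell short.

Approved — every class gave the required vote.

A: 2/3 of 7566846 = 5044564; 5,044,564 required, 5,045,702 in favor — approved.
B: 2/3 of 2610702 = 1740468; 1,740,468 required, 1,740,626 in favor — approved.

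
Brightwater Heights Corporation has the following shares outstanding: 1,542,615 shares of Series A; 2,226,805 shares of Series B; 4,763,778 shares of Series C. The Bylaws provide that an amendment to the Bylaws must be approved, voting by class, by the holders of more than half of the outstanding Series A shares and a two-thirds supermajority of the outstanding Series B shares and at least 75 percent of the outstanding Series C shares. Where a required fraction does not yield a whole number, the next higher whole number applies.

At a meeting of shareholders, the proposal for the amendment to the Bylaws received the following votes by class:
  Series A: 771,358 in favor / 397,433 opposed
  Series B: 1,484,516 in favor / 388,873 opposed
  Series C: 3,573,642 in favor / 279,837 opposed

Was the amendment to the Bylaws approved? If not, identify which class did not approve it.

Not approved — the Series B shares did not give the required vote.

Series A: a majority of 1542615 is 771308; 771,308 required, 771,358 in favor — approved.
Series B: 2/3 of 2226805 = 1484536.67, rounded up to 1484537; 1,484,537 required, 1,484,516 in favor — not approved.
Series C: 3/4 of 4763778 = 3572833.50, rounded up to 3572834; 3,572,834 required, 3,573,642 in favor — approved.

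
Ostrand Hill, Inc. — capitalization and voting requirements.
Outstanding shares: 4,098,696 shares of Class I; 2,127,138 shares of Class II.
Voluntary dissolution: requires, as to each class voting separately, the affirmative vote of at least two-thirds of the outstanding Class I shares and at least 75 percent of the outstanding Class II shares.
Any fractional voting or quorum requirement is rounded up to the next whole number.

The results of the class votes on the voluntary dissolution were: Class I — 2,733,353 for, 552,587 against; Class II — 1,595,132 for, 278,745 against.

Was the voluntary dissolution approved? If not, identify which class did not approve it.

Class I: 2/3 of 4098696 = 2732464; 2,732,464 required, 2,733,353 in favor — approved.
Class II: 3/4 of 2127138 = 1595353.50, rounded up to 1595354; 1,595,354 required, 1,595,132 in favor — not approved.

Not approved — the Class II shares did not give the required vote.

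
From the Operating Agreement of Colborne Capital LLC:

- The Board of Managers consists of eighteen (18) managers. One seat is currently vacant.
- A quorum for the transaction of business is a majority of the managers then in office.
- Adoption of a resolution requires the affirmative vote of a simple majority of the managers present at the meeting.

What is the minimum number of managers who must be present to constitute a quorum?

9

A majority of 17 is 9.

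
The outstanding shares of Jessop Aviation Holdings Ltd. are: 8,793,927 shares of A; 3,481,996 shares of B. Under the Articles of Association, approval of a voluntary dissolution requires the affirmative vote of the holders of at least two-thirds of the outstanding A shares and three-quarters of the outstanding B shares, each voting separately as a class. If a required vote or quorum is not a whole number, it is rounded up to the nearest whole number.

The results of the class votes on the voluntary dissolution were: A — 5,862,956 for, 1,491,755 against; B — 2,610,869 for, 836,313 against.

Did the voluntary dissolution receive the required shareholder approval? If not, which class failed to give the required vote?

Not approved — the B shares did not give the required vote.

A: 2/3 of 8793927 = 5862618; 5,862,618 required, 5,862,956 in favor — approved.
B: 3/4 of 3481996 = 2611497; 2,611,497 required, 2,610,869 in favor — not approved.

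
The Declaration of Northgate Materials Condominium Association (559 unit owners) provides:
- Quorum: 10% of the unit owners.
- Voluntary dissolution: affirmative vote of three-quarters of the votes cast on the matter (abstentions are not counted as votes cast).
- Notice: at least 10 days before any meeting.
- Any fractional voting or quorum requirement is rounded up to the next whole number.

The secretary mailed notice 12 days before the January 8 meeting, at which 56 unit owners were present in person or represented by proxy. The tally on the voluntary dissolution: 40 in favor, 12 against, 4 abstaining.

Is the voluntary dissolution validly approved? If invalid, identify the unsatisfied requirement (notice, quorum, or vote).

Notice: 12 days given; 10 required. Satisfied.
Quorum: 10% of 559 = 55.90, rounded up to 56; 56 present. Satisfied.
Vote: requires three-fourths of the votes cast (56 − 4 abstaining = 52); 3/4 of 52 = 39, so 39 needed; 40 in favor. Satisfied.

Valid — all requirements satisfied.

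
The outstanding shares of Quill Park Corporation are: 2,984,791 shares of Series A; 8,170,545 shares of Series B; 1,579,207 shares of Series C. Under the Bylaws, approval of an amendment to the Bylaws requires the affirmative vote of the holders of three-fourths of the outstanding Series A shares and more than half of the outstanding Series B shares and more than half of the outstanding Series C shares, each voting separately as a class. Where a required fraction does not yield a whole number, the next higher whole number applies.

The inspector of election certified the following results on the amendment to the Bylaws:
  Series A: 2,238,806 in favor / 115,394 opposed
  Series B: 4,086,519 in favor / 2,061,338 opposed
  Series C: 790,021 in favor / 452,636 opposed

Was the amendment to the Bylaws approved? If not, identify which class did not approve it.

Series A: 3/4 of 2984791 = 2238593.25, rounded up to 2238594; 2,238,594 required, 2,238,806 in favor — approved.
Series B: a majority of 8170545 is 4085273; 4,085,273 required, 4,086,519 in favor — approved.
Series C: a majority of 1579207 is 789604; 789,604 required, 790,021 in favor — approved.

Approved — every class gave the required vote.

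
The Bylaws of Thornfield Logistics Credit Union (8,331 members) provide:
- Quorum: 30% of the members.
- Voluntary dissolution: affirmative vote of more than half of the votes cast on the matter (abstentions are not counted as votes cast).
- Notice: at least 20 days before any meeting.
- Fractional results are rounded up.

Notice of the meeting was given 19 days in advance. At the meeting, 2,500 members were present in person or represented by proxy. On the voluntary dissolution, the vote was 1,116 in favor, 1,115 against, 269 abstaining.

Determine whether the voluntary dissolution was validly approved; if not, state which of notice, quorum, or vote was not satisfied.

Notice: 19 days given; 20 required. Not satisfied.
Quorum: 30% of 8,331 = 2,499.30, rounded up to 2,500; 2,500 present. Satisfied.
Vote: requires a majority of the votes cast (2,500 − 269 abstaining = 2,231); a majority of 2231 is 1116, so 1,116 needed; 1,116 in favor. Satisfied.

Invalid — notice requirement not satisfied.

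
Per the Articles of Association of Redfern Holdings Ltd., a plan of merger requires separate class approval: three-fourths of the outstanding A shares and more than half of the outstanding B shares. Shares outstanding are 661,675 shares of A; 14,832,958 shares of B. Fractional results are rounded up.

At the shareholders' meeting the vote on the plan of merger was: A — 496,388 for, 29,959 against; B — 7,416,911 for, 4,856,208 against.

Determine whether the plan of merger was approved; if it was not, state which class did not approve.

A: 3/4 of 661675 = 496256.25, rounded up to 496257; 496,257 required, 496,388 in favor — approved.
B: a majority of 14832958 is 7416480; 7,416,480 required, 7,416,911 in favor — approved.

Approved — every class gave the required vote.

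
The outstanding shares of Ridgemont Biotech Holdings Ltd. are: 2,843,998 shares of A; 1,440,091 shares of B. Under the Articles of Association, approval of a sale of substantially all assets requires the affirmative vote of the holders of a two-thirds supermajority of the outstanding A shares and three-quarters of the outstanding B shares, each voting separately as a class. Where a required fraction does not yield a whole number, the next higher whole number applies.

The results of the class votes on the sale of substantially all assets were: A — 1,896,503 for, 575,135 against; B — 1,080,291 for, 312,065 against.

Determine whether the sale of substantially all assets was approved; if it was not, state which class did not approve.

A: 2/3 of 2843998 = 1895998.67, rounded up to 1895999; 1,895,999 required, 1,896,503 in favor — approved.
B: 3/4 of 1440091 = 1080068.25, rounded up to 1080069; 1,080,069 required, 1,080,291 in favor — approved.

Approved — every class gave the required vote.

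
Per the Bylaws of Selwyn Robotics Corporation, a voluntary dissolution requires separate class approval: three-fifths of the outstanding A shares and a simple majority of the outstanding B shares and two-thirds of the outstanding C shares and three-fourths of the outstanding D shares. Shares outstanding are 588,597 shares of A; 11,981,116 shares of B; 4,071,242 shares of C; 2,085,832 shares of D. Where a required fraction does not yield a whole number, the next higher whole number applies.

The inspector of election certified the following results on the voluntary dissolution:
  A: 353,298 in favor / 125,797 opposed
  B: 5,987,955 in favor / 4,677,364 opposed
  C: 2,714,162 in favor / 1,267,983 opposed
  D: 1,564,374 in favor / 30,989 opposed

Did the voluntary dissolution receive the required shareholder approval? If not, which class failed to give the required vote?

Not approved — the B shares did not give the required vote.

A: 3/5 of 588597 = 353158.20, rounded up to 353159; 353,159 required, 353,298 in favor — approved.
B: a majority of 11981116 is 5990559; 5,990,559 required, 5,987,955 in favor — not approved.
C: 2/3 of 4071242 = 2714161.33, rounded up to 2714162; 2,714,162 required, 2,714,162 in favor — approved.
D: 3/4 of 2085832 = 1564374; 1,564,374 required, 1,564,374 in favor — approved.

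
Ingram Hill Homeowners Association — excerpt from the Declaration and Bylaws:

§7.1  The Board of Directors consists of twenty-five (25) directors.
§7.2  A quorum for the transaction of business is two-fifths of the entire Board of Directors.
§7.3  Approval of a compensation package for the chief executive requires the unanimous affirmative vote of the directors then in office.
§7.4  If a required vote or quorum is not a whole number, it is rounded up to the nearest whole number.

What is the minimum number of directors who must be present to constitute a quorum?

2/5 of 25 = 10.

10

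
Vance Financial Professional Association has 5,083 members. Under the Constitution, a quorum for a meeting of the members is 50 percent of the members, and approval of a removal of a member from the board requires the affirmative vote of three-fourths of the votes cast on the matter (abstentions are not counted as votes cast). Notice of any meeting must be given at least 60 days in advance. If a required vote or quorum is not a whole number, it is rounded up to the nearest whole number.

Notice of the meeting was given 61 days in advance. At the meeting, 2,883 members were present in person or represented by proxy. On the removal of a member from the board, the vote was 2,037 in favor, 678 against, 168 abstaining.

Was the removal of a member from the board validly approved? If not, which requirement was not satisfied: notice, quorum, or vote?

Valid — all requirements satisfied.

Notice: 61 days given; 60 required. Satisfied.
Quorum: 50% of 5,083 = 2,541.50, rounded up to 2,542; 2,883 present. Satisfied.
Vote: requires three-fourths of the votes cast (2,883 − 168 abstaining = 2,715); 3/4 of 2715 = 2036.25, rounded up to 2037, so 2,037 needed; 2,037 in favor. Satisfied.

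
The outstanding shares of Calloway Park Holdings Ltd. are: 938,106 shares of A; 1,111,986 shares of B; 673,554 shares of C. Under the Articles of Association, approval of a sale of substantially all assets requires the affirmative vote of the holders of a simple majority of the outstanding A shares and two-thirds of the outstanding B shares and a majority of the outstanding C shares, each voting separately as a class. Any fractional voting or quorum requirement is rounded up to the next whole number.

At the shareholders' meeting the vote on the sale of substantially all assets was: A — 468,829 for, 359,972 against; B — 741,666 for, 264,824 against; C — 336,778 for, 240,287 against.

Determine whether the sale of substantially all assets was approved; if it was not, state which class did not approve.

Not approved — the A shares did not give the required vote.

A: a majority of 938106 is 469054; 469,054 required, 468,829 in favor — not approved.
B: 2/3 of 1111986 = 741324; 741,324 required, 741,666 in favor — approved.
C: a majority of 673554 is 336778; 336,778 required, 336,778 in favor — approved.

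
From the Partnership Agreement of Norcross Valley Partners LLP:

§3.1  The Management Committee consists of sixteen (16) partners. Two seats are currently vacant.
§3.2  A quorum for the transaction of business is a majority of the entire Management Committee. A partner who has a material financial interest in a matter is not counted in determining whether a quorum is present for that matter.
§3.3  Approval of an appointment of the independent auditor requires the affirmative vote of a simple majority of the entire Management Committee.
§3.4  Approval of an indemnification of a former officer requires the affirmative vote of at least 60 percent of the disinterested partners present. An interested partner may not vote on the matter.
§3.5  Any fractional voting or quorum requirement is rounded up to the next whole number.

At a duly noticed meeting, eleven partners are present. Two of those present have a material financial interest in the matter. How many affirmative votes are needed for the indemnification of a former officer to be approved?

6

The indemnification of a former officer requires three-fifths of the disinterested partners present (11 − 2 = 9).
3/5 of 9 = 5.40, rounded up to 6.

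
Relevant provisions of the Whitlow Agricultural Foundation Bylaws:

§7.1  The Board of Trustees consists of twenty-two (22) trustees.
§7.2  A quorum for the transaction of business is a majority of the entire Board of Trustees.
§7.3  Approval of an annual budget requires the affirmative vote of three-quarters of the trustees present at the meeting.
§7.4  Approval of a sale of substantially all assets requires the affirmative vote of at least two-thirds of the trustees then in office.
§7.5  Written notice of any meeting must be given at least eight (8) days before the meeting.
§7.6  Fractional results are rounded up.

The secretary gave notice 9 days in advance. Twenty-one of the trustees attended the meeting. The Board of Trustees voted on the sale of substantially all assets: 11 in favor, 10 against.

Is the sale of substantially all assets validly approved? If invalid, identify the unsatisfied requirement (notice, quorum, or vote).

Notice: 9 days given; 8 required (9 ≥ 8). Satisfied.
Quorum: 21 present; quorum is 12. Satisfied.
Vote: the sale of substantially all assets requires two-thirds of the trustees then in office (22). 2/3 of 22 = 14.67, rounded up to 15, so 15 affirmative votes are needed; 11 voted in favor. Not satisfied.

Invalid — vote requirement not satisfied.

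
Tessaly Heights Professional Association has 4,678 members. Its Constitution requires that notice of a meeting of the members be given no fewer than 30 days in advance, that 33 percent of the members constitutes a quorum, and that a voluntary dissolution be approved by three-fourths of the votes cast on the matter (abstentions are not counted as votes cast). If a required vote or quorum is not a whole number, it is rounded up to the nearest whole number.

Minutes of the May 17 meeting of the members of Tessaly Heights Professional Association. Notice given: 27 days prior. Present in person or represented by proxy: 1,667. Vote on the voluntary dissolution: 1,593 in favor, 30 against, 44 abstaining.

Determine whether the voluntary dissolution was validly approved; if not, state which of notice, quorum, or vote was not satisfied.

Notice: 27 days given; 30 required. Not satisfied.
Quorum: 33% of 4,678 = 1,543.74, rounded up to 1,544; 1,667 present. Satisfied.
Vote: requires three-fourths of the votes cast (1,667 − 44 abstaining = 1,623); 3/4 of 1623 = 1217.25, rounded up to 1218, so 1,218 needed; 1,593 in favor. Satisfied.

Invalid — notice requirement not satisfied.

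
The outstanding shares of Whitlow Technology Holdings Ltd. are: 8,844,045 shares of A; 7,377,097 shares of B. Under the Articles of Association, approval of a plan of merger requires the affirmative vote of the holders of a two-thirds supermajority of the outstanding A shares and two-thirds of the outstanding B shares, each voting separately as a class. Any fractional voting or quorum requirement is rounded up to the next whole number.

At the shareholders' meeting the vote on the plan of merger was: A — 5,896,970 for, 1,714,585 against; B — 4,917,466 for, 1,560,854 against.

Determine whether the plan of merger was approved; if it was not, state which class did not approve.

A: 2/3 of 8844045 = 5896030; 5,896,030 required, 5,896,970 in favor — approved.
B: 2/3 of 7377097 = 4918064.67, rounded up to 4918065; 4,918,065 required, 4,917,466 in favor — not approved.

Not approved — the B shares did not give the required vote.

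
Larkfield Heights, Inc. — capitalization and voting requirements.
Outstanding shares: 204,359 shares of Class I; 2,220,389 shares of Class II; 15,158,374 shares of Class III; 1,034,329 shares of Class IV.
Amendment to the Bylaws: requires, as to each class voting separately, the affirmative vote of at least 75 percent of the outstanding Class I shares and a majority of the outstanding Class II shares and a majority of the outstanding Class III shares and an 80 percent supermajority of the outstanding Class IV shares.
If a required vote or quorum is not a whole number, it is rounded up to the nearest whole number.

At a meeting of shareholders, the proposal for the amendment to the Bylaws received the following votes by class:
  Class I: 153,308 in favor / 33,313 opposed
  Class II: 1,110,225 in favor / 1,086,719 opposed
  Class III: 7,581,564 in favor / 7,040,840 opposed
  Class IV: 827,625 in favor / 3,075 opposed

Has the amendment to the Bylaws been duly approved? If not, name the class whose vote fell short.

Approved — every class gave the required vote.

Class I: 3/4 of 204359 = 153269.25, rounded up to 153270; 153,270 required, 153,308 in favor — approved.
Class II: a majority of 2220389 is 1110195; 1,110,195 required, 1,110,225 in favor — approved.
Class III: a majority of 15158374 is 7579188; 7,579,188 required, 7,581,564 in favor — approved.
Class IV: 4/5 of 1034329 = 827463.20, rounded up to 827464; 827,464 required, 827,625 in favor — approved.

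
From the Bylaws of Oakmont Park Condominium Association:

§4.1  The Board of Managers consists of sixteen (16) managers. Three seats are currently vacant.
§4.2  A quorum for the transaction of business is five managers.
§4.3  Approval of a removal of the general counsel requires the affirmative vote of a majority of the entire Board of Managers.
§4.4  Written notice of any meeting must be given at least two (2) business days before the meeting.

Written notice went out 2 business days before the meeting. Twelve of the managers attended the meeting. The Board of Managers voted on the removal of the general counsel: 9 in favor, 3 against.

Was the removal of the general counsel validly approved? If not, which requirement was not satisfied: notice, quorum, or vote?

Notice: 2 business days given; 2 required (2 ≥ 2). Satisfied.
Quorum: 12 present; quorum is 5. Satisfied.
Vote: the removal of the general counsel requires a majority of the entire Board of Managers (16). A majority of 16 is 9, so 9 affirmative votes are needed; 9 voted in favor. Satisfied.

Valid — all requirements satisfied.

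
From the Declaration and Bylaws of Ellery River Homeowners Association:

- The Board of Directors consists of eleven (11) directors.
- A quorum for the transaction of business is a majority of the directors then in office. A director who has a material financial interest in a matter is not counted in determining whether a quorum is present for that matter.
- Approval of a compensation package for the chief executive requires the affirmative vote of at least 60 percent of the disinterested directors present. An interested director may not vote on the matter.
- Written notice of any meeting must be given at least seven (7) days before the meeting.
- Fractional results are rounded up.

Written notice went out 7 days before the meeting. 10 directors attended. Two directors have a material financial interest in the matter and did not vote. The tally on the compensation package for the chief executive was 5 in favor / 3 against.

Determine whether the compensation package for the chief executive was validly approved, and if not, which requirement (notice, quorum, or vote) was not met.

Notice: 7 days given; 7 required (7 ≥ 7). Satisfied.
Quorum: 10 present, but the 2 interested directors do not count, leaving 8. Quorum is 6. Satisfied.
Vote: the compensation package for the chief executive requires three-fifths of the disinterested directors present (10 − 2 = 8). 3/5 of 8 = 4.80, rounded up to 5, so 5 affirmative votes are needed; 5 voted in favor. Satisfied.

Valid — all requirements satisfied.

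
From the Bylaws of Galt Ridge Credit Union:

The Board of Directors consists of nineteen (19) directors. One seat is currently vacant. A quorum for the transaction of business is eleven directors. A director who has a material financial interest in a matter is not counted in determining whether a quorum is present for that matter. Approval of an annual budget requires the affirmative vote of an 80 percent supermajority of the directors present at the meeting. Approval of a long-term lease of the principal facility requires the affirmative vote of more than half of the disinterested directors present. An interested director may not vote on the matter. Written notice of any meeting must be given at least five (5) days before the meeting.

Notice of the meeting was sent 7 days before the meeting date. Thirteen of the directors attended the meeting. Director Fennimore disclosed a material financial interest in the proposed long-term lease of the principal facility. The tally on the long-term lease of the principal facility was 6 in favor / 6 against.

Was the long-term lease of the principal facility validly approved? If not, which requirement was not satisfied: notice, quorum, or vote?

Notice: 7 days given; 5 required (7 ≥ 5). Satisfied.
Quorum: 13 present, but the 1 interested director does not count, leaving 12. Quorum is 11. Satisfied.
Vote: the long-term lease of the principal facility requires a majority of the disinterested directors present (13 − 1 = 12). A majority of 12 is 7, so 7 affirmative votes are needed; 6 voted in favor. Not satisfied.

Invalid — vote requirement not satisfied.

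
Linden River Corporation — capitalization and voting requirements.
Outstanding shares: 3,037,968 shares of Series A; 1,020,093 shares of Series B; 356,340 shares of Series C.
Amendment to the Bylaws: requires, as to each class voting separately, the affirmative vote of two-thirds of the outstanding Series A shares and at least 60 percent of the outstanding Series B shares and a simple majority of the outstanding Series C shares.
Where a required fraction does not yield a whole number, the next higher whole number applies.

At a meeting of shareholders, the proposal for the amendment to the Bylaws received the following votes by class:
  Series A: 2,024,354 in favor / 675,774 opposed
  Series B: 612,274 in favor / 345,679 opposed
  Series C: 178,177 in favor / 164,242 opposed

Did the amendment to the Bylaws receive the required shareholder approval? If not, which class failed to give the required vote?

Not approved — the Series A shares did not give the required vote.

Series A: 2/3 of 3037968 = 2025312; 2,025,312 required, 2,024,354 in favor — not approved.
Series B: 3/5 of 1020093 = 612055.80, rounded up to 612056; 612,056 required, 612,274 in favor — approved.
Series C: a majority of 356340 is 178171; 178,171 required, 178,177 in favor — approved.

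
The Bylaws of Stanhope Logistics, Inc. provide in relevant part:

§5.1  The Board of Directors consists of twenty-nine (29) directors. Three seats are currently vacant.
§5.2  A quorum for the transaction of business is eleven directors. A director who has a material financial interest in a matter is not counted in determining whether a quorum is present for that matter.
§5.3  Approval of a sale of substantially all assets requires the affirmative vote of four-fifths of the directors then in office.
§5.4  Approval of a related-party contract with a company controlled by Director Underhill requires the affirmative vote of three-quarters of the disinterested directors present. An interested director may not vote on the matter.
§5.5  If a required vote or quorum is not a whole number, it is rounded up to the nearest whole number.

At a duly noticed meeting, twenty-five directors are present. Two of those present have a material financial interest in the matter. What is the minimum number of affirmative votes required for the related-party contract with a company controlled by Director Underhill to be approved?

18

The related-party contract with a company controlled by Director Underhill requires three-fourths of the disinterested directors present (25 − 2 = 23).
3/4 of 23 = 17.25, rounded up to 18.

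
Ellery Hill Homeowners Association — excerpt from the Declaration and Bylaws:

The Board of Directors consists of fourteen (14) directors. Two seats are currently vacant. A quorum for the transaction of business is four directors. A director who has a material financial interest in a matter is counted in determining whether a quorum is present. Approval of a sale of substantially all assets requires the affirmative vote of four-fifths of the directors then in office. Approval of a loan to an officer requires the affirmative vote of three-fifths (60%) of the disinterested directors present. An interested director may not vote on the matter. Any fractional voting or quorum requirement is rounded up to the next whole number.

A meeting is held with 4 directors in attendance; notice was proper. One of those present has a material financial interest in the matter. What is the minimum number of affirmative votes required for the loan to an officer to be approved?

The loan to an officer requires three-fifths of the disinterested directors present (4 − 1 = 3).
3/5 of 3 = 1.80, rounded up to 2.

2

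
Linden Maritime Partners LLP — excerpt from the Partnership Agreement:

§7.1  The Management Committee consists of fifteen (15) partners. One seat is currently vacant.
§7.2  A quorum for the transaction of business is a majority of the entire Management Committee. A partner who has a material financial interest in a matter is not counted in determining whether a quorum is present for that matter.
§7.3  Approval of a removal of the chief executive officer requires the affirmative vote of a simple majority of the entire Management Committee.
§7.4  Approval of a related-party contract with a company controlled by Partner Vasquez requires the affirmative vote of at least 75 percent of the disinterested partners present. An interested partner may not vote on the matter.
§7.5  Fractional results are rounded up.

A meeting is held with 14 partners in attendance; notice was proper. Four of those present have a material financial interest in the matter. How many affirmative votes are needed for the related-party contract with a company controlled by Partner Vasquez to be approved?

The related-party contract with a company controlled by Partner Vasquez requires three-fourths of the disinterested partners present (14 − 4 = 10).
3/4 of 10 = 7.50, rounded up to 8.

8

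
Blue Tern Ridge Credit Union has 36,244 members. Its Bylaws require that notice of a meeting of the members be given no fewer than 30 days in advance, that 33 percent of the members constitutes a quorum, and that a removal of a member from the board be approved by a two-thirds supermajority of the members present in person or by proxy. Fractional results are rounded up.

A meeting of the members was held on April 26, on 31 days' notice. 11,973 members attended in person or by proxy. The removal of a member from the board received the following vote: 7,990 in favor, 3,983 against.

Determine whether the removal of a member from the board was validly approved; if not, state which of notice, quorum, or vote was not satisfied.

Notice: 31 days given; 30 required. Satisfied.
Quorum: 33% of 36,244 = 11,960.52, rounded up to 11,961; 11,973 present. Satisfied.
Vote: requires two-thirds of those present (11,973); 2/3 of 11973 = 7982, so 7,982 needed; 7,990 in favor. Satisfied.

Valid — all requirements satisfied.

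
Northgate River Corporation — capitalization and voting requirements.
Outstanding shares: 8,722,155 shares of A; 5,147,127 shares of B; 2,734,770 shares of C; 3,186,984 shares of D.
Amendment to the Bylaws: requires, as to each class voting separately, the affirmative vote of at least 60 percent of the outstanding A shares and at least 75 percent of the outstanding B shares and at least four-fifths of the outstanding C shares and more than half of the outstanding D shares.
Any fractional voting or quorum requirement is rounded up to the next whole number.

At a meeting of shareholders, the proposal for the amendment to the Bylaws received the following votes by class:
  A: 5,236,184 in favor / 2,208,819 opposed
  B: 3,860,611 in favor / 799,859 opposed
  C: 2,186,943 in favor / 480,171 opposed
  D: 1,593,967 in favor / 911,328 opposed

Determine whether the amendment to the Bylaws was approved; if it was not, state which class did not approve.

A: 3/5 of 8722155 = 5233293; 5,233,293 required, 5,236,184 in favor — approved.
B: 3/4 of 5147127 = 3860345.25, rounded up to 3860346; 3,860,346 required, 3,860,611 in favor — approved.
C: 4/5 of 2734770 = 2187816; 2,187,816 required, 2,186,943 in favor — not approved.
D: a majority of 3186984 is 1593493; 1,593,493 required, 1,593,967 in favor — approved.

Not approved — the C shares did not give the required vote.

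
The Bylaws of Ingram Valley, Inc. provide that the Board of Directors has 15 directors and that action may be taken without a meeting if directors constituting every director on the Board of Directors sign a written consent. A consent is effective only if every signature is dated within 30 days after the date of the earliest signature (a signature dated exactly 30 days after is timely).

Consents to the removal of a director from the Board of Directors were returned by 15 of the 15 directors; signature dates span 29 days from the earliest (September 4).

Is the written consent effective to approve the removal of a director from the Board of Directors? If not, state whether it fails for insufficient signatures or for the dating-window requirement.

Effective — both the signature and dating-window requirements are satisfied.

Signatures required: all of 15 — unanimous means all 15, so 15 needed; 15 signed. Sufficient.
Dating window: the latest signature is 29 days after the earliest; the limit is 30 days. Within the window.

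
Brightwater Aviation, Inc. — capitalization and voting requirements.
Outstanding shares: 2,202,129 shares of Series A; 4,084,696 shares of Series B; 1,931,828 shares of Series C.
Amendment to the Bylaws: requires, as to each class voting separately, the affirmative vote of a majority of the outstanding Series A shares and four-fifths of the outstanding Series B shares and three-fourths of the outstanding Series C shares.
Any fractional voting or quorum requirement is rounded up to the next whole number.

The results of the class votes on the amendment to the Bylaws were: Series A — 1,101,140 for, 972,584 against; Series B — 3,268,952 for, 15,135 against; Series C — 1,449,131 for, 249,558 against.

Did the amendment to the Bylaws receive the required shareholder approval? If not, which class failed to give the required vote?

Series A: a majority of 2202129 is 1101065; 1,101,065 required, 1,101,140 in favor — approved.
Series B: 4/5 of 4084696 = 3267756.80, rounded up to 3267757; 3,267,757 required, 3,268,952 in favor — approved.
Series C: 3/4 of 1931828 = 1448871; 1,448,871 required, 1,449,131 in favor — approved.

Approved — every class gave the required vote.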